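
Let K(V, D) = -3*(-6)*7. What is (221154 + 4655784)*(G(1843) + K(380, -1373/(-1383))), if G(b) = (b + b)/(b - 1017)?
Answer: 262774296378/413 ≈ 6.3626e+8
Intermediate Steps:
K(V, D) = 126 (K(V, D) = 18*7 = 126)
G(b) = 2*b/(-1017 + b) (G(b) = (2*b)/(-1017 + b) = 2*b/(-1017 + b))
(221154 + 4655784)*(G(1843) + K(380, -1373/(-1383))) = (221154 + 4655784)*(2*1843/(-1017 + 1843) + 126) = 4876938*(2*1843/826 + 126) = 4876938*(2*1843*(1/826) + 126) = 4876938*(1843/413 + 126) = 4876938*(53881/413) = 262774296378/413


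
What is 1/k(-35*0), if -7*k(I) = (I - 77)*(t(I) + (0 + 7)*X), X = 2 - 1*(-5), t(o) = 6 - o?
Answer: 1/605 ≈ 0.0016529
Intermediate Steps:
X = 7 (X = 2 + 5 = 7)
k(I) = -(-77 + I)*(55 - I)/7 (k(I) = -(I - 77)*((6 - I) + (0 + 7)*7)/7 = -(-77 + I)*((6 - I) + 7*7)/7 = -(-77 + I)*((6 - I) + 49)/7 = -(-77 + I)*(55 - I)/7)
1/k(-35*0) = 1/(605 - (-660)*0 + (-35*0)**2/7) = 1/(605 - 132/7*0 + (1/7)*0**2) = 1/(605 + 0 + (1/7)*0) = 1/(605 + 0 + 0) = 1/605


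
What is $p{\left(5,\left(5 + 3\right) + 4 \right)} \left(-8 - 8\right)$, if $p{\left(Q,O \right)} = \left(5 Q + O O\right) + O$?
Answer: $-2896$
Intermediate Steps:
$p{\left(Q,O \right)} = O + O^{2} + 5 Q$ ($p{\left(Q,O \right)} = \left(5 Q + O^{2}\right) + O = \left(O^{2} + 5 Q\right) + O = O + O^{2} + 5 Q$)
$p{\left(5,\left(5 + 3\right) + 4 \right)} \left(-8 - 8\right) = \left(\left(\left(5 + 3\right) + 4\right) + \left(\left(5 + 3\right) + 4\right)^{2} + 5 \cdot 5\right) \left(-8 - 8\right) = \left(\left(8 + 4\right) + \left(8 + 4\right)^{2} + 25\right) \left(-16\right) = \left(12 + 12^{2} + 25\right) \left(-16\right) = \left(12 + 144 + 25\right) \left(-16\right) = 181 \left(-16\right) = -2896$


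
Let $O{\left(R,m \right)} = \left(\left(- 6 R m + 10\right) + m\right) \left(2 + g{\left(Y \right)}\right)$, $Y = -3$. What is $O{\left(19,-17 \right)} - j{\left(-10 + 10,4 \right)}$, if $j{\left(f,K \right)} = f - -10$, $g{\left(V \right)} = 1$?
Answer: $5783$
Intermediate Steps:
$j{\left(f,K \right)} = 10 + f$ ($j{\left(f,K \right)} = f + 10 = 10 + f$)
$O{\left(R,m \right)} = 30 + 3 m - 18 R m$ ($O{\left(R,m \right)} = \left(\left(- 6 R m + 10\right) + m\right) \left(2 + 1\right) = \left(\left(- 6 R m + 10\right) + m\right) 3 = \left(\left(10 - 6 R m\right) + m\right) 3 = \left(10 + m - 6 R m\right) 3 = 30 + 3 m - 18 R m$)
$O{\left(19,-17 \right)} - j{\left(-10 + 10,4 \right)} = \left(30 + 3 \left(-17\right) - 342 \left(-17\right)\right) - \left(10 + \left(-10 + 10\right)\right) = \left(30 - 51 + 5814\right) - \left(10 + 0\right) = 5793 - 10 = 5783$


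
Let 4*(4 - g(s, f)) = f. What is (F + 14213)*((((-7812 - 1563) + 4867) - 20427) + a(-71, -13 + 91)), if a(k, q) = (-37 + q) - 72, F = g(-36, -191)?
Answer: -712267497/2 ≈ -3.5613e+8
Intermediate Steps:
g(s, f) = 4 - f/4
F = 207/4 (F = 4 - ¼*(-191) = 4 + 191/4 = 207/4 ≈ 51.750)
a(k, q) = -109 + q
(F + 14213)*((((-7812 - 1563) + 4867) - 20427) + a(-71, -13 + 91)) = (207/4 + 14213)*((((-7812 - 1563) + 4867) - 20427) + (-109 + (-13 + 91))) = 57059*(((-9375 + 4867) - 20427) + (-109 + 78))/4 = 57059*((-4508 - 20427) - 31)/4 = 57059*(-24935 - 31)/4 = (57059/4)*(-24966) = -712267497/2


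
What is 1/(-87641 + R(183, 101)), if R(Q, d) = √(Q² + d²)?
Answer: -87641/7680901191 - √43690/7680901191 ≈ -1.1437e-5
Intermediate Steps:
1/(-87641 + R(183, 101)) = 1/(-87641 + √(183² + 101²)) = 1/(-87641 + √(33489 + 10201)) = 1/(-87641 + √43690)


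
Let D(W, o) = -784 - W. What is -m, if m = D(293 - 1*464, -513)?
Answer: 613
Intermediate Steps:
m = -613 (m = -784 - (293 - 1*464) = -784 - (293 - 464) = -784 - 1*(-171) = -784 + 171 = -613)
-m = -1*(-613) = 613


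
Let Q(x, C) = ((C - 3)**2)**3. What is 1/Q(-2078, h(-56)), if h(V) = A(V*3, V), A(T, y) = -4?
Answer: 1/117649 ≈ 8.4999e-6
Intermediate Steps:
h(V) = -4
Q(x, C) = (-3 + C)**6 (Q(x, C) = ((-3 + C)**2)**3 = (-3 + C)**6)
1/Q(-2078, h(-56)) = 1/((-3 - 4)**6) = 1/((-7)**6) = 1/117649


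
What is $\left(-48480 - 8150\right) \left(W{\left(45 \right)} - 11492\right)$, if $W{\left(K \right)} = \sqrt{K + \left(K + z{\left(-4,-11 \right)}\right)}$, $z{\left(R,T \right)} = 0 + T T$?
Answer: $650791960 - 56630 \sqrt{211} \approx 6.4997 \cdot 10^{8}$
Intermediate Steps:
$z{\left(R,T \right)} = T^{2}$ ($z{\left(R,T \right)} = 0 + T^{2} = T^{2}$)
$W{\left(K \right)} = \sqrt{121 + 2 K}$ ($W{\left(K \right)} = \sqrt{K + \left(K + \left(-11\right)^{2}\right)} = \sqrt{K + \left(K + 121\right)} = \sqrt{K + \left(121 + K\right)} = \sqrt{121 + 2 K}$)
$\left(-48480 - 8150\right) \left(W{\left(45 \right)} - 11492\right) = \left(-48480 - 8150\right) \left(\sqrt{121 + 2 \cdot 45} - 11492\right) = \left(-48480 - 8150\right) \left(\sqrt{121 + 90} - 11492\right) = - 56630 \left(\sqrt{211} - 11492\right) = - 56630 \left(-11492 + \sqrt{211}\right) = 650791960 - 56630 \sqrt{211}$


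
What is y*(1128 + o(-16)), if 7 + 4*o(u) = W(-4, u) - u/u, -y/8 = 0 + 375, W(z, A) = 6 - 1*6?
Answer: -3378000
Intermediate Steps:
W(z, A) = 0 (W(z, A) = 6 - 6 = 0)
y = -3000 (y = -8*(0 + 375) = -8*375 = -3000)
o(u) = -2 (o(u) = -7/4 + (0 - u/u)/4 = -7/4 + (0 - 1*1)/4 = -7/4 + (0 - 1)/4 = -7/4 + (1/4)*(-1) = -7/4 - 1/4 = -2)
y*(1128 + o(-16)) = -3000*(1128 - 2) = -3000*1126 = -3378000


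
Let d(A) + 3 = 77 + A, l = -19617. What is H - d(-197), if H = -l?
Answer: 19740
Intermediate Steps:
d(A) = 74 + A (d(A) = -3 + (77 + A) = 74 + A)
H = 19617 (H = -1*(-19617) = 19617)
H - d(-197) = 19617 - (74 - 197) = 19617 - 1*(-123) = 19617 + 123 = 19740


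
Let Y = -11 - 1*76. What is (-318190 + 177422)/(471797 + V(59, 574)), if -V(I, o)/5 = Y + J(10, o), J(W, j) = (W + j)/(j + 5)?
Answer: -5094042/17088713 ≈ -0.29809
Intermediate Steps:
J(W, j) = (W + j)/(5 + j)
Y = -87 (Y = -11 - 76 = -87)
V(I, o) = 435 - 5*(10 + o)/(5 + o) (V(I, o) = -5*(-87 + (10 + o)/(5 + o)) = 435 - 5*(10 + o)/(5 + o))
(-318190 + 177422)/(471797 + V(59, 574)) = (-318190 + 177422)/(471797 + 5*(425 + 86*574)/(5 + 574)) = -140768/(471797 + 5*(425 + 49364)/579) = -140768/(471797 + 5*(1/579)*49789) = -140768/(471797 + 248945/579) = -140768/273419408/579 = -140768*579/273419408 = -5094042/17088713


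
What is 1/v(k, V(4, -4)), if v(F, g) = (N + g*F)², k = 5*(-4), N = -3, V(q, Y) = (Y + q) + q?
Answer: 1/6889 ≈ 0.00014516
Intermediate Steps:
V(q, Y) = Y + 2*q
k = -20
v(F, g) = (-3 + F*g)² (v(F, g) = (-3 + g*F)² = (-3 + F*g)²)
1/v(k, V(4, -4)) = 1/((-3 - 20*(-4 + 2*4))²) = 1/((-3 - 20*(-4 + 8))²) = 1/((-3 - 20*4)²) = 1/((-3 - 80)²) = 1/((-83)²) = 1/6889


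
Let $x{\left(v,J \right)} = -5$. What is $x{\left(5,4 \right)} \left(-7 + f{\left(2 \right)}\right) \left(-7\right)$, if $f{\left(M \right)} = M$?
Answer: $-175$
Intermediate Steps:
$x{\left(5,4 \right)} \left(-7 + f{\left(2 \right)}\right) \left(-7\right) = - 5 \left(-7 + 2\right) \left(-7\right) = \left(-5\right) \left(-5\right) \left(-7\right) = 25 \left(-7\right) = -175$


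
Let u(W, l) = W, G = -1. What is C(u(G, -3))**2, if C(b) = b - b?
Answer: 0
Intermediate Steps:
C(b) = 0
C(u(G, -3))**2 = 0**2 = 0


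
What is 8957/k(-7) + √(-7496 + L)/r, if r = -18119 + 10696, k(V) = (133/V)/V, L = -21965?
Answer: 62699/19 - I*√29461/7423 ≈ 3299.9 - 0.023123*I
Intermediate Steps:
k(V) = 133/V²
r = -7423
8957/k(-7) + √(-7496 + L)/r = 8957/((133/(-7)²)) + √(-7496 - 21965)/(-7423) = 8957/((133*(1/49))) + √(-29461)*(-1/7423) = 8957/(19/7) + (I*√29461)*(-1/7423) = 8957*(7/19) - I*√29461/7423 = 62699/19 - I*√29461/7423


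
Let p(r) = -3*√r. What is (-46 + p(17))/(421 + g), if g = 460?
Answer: -46/881 - 3*√17/881 ≈ -0.066253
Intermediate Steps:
(-46 + p(17))/(421 + g) = (-46 - 3*√17)/(421 + 460) = (-46 - 3*√17)/881 = (-46 - 3*√17)*(1/881) = -46/881 - 3*√17/881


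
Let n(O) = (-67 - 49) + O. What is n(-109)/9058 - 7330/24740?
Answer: -1799041/5602373 ≈ -0.32112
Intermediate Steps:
n(O) = -116 + O
n(-109)/9058 - 7330/24740 = (-116 - 109)/9058 - 7330/24740 = -225*1/9058 - 7330*1/24740 = -225/9058 - 733/2474 = -1799041/5602373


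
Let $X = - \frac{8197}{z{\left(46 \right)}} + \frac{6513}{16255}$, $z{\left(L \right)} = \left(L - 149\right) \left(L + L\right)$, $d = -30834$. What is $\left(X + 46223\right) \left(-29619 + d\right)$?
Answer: $- \frac{430427394857833839}{154032380} \approx -2.7944 \cdot 10^{9}$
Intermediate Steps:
$z{\left(L \right)} = 2 L \left(-149 + L\right)$ ($z{\left(L \right)} = \left(-149 + L\right) 2 L = 2 L \left(-149 + L\right)$)
$X = \frac{194959423}{154032380}$ ($X = - \frac{8197}{2 \cdot 46 \left(-149 + 46\right)} + \frac{6513}{16255} = - \frac{8197}{2 \cdot 46 \left(-103\right)} + 6513 \cdot \frac{1}{16255} = - \frac{8197}{-9476} + \frac{6513}{16255} = \left(-8197\right) \left(- \frac{1}{9476}\right) + \frac{6513}{16255} = \frac{8197}{9476} + \frac{6513}{16255} = \frac{194959423}{154032380} \approx 1.2657$)
$\left(X + 46223\right) \left(-29619 + d\right) = \left(\frac{194959423}{154032380} + 46223\right) \left(-29619 - 30834\right) = \frac{7120033660163}{154032380} \left(-60453\right) = - \frac{430427394857833839}{154032380}$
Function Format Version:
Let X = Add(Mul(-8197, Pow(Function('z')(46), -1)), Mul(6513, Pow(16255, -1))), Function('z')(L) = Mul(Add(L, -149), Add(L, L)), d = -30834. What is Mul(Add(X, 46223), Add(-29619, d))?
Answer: Rational(-430427394857833839, 154032380) ≈ -2.7944e+9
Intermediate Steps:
Function('z')(L) = Mul(2, L, Add(-149, L)) (Function('z')(L) = Mul(Add(-149, L), Mul(2, L)) = Mul(2, L, Add(-149, L)))
X = Rational(194959423, 154032380) (X = Add(Mul(-8197, Pow(Mul(2, 46, Add(-149, 46)), -1)), Mul(6513, Pow(16255, -1))) = Add(Mul(-8197, Pow(Mul(2, 46, -103), -1)), Mul(6513, Rational(1, 16255))) = Add(Mul(-8197, Pow(-9476, -1)), Rational(6513, 16255)) = Add(Mul(-8197, Rational(-1, 9476)), Rational(6513, 16255)) = Add(Rational(8197, 9476), Rational(6513, 16255)) = Rational(194959423, 154032380) ≈ 1.2657)
Mul(Add(X, 46223), Add(-29619, d)) = Mul(Add(Rational(194959423, 154032380), 46223), Add(-29619, -30834)) = Mul(Rational(7120033660163, 154032380), -60453) = Rational(-430427394857833839, 154032380)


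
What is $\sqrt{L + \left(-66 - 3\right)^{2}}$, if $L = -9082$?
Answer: $i \sqrt{4321} \approx 65.734 i$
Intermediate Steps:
$\sqrt{L + \left(-66 - 3\right)^{2}} = \sqrt{-9082 + \left(-66 - 3\right)^{2}} = \sqrt{-9082 + \left(-69\right)^{2}} = \sqrt{-9082 + 4761} = \sqrt{-4321} = i \sqrt{4321}$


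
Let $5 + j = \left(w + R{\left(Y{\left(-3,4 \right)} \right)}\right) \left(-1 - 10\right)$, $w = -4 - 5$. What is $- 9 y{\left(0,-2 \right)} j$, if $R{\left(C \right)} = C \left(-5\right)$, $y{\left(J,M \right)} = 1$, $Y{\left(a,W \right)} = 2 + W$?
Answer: $-3816$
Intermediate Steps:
$w = -9$ ($w = -4 - 5 = -9$)
$R{\left(C \right)} = - 5 C$
$j = 424$ ($j = -5 + \left(-9 - 5 \left(2 + 4\right)\right) \left(-1 - 10\right) = -5 + \left(-9 - 30\right) \left(-11\right) = -5 - -429 = -5 + 429 = 424$)
$- 9 y{\left(0,-2 \right)} j = \left(-9\right) 1 \cdot 424 = \left(-9\right) 424 = -3816$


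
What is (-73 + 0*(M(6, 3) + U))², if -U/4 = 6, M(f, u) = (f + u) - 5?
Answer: 5329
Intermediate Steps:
M(f, u) = -5 + f + u
U = -24 (U = -4*6 = -24)
(-73 + 0*(M(6, 3) + U))² = (-73 + 0*((-5 + 6 + 3) - 24))² = (-73 + 0*(4 - 24))² = (-73 + 0*(-20))² = (-73 + 0)² = (-73)² = 5329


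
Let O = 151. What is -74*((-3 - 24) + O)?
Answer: -9176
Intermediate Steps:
-74*((-3 - 24) + O) = -74*((-3 - 24) + 151) = -74*(-27 + 151) = -74*124 = -9176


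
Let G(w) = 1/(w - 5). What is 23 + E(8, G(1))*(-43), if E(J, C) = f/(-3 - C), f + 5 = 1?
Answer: -435/11 ≈ -39.545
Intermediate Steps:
f = -4 (f = -5 + 1 = -4)
G(w) = 1/(-5 + w)
E(J, C) = -4/(-3 - C)
23 + E(8, G(1))*(-43) = 23 + (4/(3 + 1/(-5 + 1)))*(-43) = 23 + (4/(3 + 1/(-4)))*(-43) = 23 + (4/(3 - ¼))*(-43) = 23 + (4/(11/4))*(-43) = 23 + (4*(4/11))*(-43) = 23 + (16/11)*(-43) = 23 - 688/11 = -435/11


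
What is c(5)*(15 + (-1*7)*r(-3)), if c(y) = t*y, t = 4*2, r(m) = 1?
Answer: 320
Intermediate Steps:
t = 8
c(y) = 8*y
c(5)*(15 + (-1*7)*r(-3)) = (8*5)*(15 - 1*7*1) = 40*(15 - 7*1) = 40*(15 - 7) = 40*8 = 320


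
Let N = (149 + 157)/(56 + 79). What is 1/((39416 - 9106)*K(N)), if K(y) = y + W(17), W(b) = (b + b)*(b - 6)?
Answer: 3/34213928 ≈ 8.7684e-8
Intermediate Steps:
W(b) = 2*b*(-6 + b) (W(b) = (2*b)*(-6 + b) = 2*b*(-6 + b))
N = 34/15 (N = 306/135 = 306*(1/135) = 34/15 ≈ 2.2667)
K(y) = 374 + y (K(y) = y + 2*17*(-6 + 17) = y + 2*17*11 = y + 374 = 374 + y)
1/((39416 - 9106)*K(N)) = 1/((39416 - 9106)*(374 + 34/15)) = 1/(30310*(5644/15)) = (1/30310)*(15/5644) = 3/34213928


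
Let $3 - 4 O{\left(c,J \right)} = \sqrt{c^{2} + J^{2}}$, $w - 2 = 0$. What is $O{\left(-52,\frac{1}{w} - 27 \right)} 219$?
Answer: $\frac{657}{4} - \frac{1095 \sqrt{545}}{8} \approx -3031.1$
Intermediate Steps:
$w = 2$ ($w = 2 + 0 = 2$)
$O{\left(c,J \right)} = \frac{3}{4} - \frac{\sqrt{J^{2} + c^{2}}}{4}$ ($O{\left(c,J \right)} = \frac{3}{4} - \frac{\sqrt{c^{2} + J^{2}}}{4} = \frac{3}{4} - \frac{\sqrt{J^{2} + c^{2}}}{4}$)
$O{\left(-52,\frac{1}{w} - 27 \right)} 219 = \left(\frac{3}{4} - \frac{\sqrt{\left(\frac{1}{2} - 27\right)^{2} + \left(-52\right)^{2}}}{4}\right) 219 = \left(\frac{3}{4} - \frac{\sqrt{\left(\frac{1}{2} - 27\right)^{2} + 2704}}{4}\right) 219 = \left(\frac{3}{4} - \frac{\sqrt{\left(- \frac{53}{2}\right)^{2} + 2704}}{4}\right) 219 = \left(\frac{3}{4} - \frac{\sqrt{\frac{2809}{4} + 2704}}{4}\right) 219 = \left(\frac{3}{4} - \frac{\sqrt{\frac{13625}{4}}}{4}\right) 219 = \left(\frac{3}{4} - \frac{\frac{5}{2} \sqrt{545}}{4}\right) 219 = \left(\frac{3}{4} - \frac{5 \sqrt{545}}{8}\right) 219 = \frac{657}{4} - \frac{1095 \sqrt{545}}{8}$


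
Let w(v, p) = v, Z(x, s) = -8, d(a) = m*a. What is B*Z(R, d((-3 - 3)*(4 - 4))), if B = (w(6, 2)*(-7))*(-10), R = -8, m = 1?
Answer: -3360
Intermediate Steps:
d(a) = a (d(a) = 1*a = a)
B = 420 (B = (6*(-7))*(-10) = -42*(-10) = 420)
B*Z(R, d((-3 - 3)*(4 - 4))) = 420*(-8) = -3360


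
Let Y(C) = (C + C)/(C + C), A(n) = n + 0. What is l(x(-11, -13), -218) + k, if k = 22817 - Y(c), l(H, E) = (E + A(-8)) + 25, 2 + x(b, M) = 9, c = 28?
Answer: 22615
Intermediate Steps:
A(n) = n
x(b, M) = 7 (x(b, M) = -2 + 9 = 7)
l(H, E) = 17 + E (l(H, E) = (E - 8) + 25 = (-8 + E) + 25 = 17 + E)
Y(C) = 1 (Y(C) = (2*C)/((2*C)) = (2*C)*(1/(2*C)) = 1)
k = 22816 (k = 22817 - 1*1 = 22817 - 1 = 22816)
l(x(-11, -13), -218) + k = (17 - 218) + 22816 = -201 + 22816 = 22615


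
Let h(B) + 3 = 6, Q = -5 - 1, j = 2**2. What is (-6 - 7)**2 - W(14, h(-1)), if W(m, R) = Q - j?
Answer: 179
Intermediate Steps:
j = 4
Q = -6
h(B) = 3 (h(B) = -3 + 6 = 3)
W(m, R) = -10 (W(m, R) = -6 - 1*4 = -6 - 4 = -10)
(-6 - 7)**2 - W(14, h(-1)) = (-6 - 7)**2 - 1*(-10) = (-13)**2 + 10 = 169 + 10 = 179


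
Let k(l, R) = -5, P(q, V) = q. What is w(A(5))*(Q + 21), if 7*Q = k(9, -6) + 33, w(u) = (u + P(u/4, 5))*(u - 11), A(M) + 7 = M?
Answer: 1625/2 ≈ 812.50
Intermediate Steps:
A(M) = -7 + M
w(u) = 5*u*(-11 + u)/4 (w(u) = (u + u/4)*(u - 11) = (u + u*(1/4))*(-11 + u) = (u + u/4)*(-11 + u) = (5*u/4)*(-11 + u) = 5*u*(-11 + u)/4)
Q = 4 (Q = (-5 + 33)/7 = (1/7)*28 = 4)
w(A(5))*(Q + 21) = (5*(-7 + 5)*(-11 + (-7 + 5))/4)*(4 + 21) = ((5/4)*(-2)*(-11 - 2))*25 = ((5/4)*(-2)*(-13))*25 = (65/2)*25 = 1625/2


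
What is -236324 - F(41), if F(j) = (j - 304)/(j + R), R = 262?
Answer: -71605909/303 ≈ -2.3632e+5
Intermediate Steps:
F(j) = (-304 + j)/(262 + j) (F(j) = (j - 304)/(j + 262) = (-304 + j)/(262 + j))
-236324 - F(41) = -236324 - (-304 + 41)/(262 + 41) = -236324 - (-263)/303 = -236324 - 1*(-263/303) = -236324 + 263/303 = -71605909/303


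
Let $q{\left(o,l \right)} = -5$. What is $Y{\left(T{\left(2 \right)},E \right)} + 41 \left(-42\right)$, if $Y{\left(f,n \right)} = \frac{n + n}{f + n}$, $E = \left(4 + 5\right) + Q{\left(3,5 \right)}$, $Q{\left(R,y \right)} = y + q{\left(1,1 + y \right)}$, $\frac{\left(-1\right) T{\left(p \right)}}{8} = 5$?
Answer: $- \frac{53400}{31} \approx -1722.6$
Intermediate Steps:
$T{\left(p \right)} = -40$ ($T{\left(p \right)} = \left(-8\right) 5 = -40$)
$Q{\left(R,y \right)} = -5 + y$ ($Q{\left(R,y \right)} = y - 5 = -5 + y$)
$E = 9$ ($E = \left(4 + 5\right) + \left(-5 + 5\right) = 9 + 0 = 9$)
$Y{\left(f,n \right)} = \frac{2 n}{f + n}$
$Y{\left(T{\left(2 \right)},E \right)} + 41 \left(-42\right) = 2 \cdot 9 \frac{1}{-40 + 9} + 41 \left(-42\right) = 2 \cdot 9 \frac{1}{-31} - 1722 = 2 \cdot 9 \left(- \frac{1}{31}\right) - 1722 = - \frac{18}{31} - 1722 = - \frac{53400}{31}$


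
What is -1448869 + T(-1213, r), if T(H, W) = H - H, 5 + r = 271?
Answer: -1448869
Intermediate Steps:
r = 266 (r = -5 + 271 = 266)
T(H, W) = 0
-1448869 + T(-1213, r) = -1448869 + 0 = -1448869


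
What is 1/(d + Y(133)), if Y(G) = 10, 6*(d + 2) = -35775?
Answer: -2/11909 ≈ -0.00016794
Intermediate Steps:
d = -11929/2 (d = -2 + (⅙)*(-35775) = -2 - 11925/2 = -11929/2 ≈ -5964.5)
1/(d + Y(133)) = 1/(-11929/2 + 10) = 1/(-11909/2) = -2/11909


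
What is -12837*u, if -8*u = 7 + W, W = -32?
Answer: -320925/8 ≈ -40116.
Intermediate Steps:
u = 25/8 (u = -(7 - 32)/8 = -⅛*(-25) = 25/8 ≈ 3.1250)
-12837*u = -12837*25/8 = -320925/8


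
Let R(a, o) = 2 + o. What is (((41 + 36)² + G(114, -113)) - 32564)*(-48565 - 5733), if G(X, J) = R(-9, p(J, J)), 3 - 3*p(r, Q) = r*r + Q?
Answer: 5025388496/3 ≈ 1.6751e+9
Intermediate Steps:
p(r, Q) = 1 - Q/3 - r²/3 (p(r, Q) = 1 - (r*r + Q)/3 = 1 - (r² + Q)/3 = 1 - (Q + r²)/3 = 1 + (-Q/3 - r²/3) = 1 - Q/3 - r²/3)
G(X, J) = 3 - J/3 - J²/3 (G(X, J) = 2 + (1 - J/3 - J²/3) = 3 - J/3 - J²/3)
(((41 + 36)² + G(114, -113)) - 32564)*(-48565 - 5733) = (((41 + 36)² + (3 - ⅓*(-113) - ⅓*(-113)²)) - 32564)*(-48565 - 5733) = ((77² + (3 + 113/3 - ⅓*12769)) - 32564)*(-54298) = ((5929 + (3 + 113/3 - 12769/3)) - 32564)*(-54298) = ((5929 - 12647/3) - 32564)*(-54298) = (5140/3 - 32564)*(-54298) = -92552/3*(-54298) = 5025388496/3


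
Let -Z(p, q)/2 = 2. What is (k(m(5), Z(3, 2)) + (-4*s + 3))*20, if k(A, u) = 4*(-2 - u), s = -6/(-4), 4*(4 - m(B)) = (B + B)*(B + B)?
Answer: 100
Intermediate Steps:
Z(p, q) = -4 (Z(p, q) = -2*2 = -4)
m(B) = 4 - B**2 (m(B) = 4 - (B + B)*(B + B)/4 = 4 - 2*B*2*B/4 = 4 - B**2)
s = 3/2 (s = -6*(-1/4) = 3/2 ≈ 1.5000)
k(A, u) = -8 - 4*u
(k(m(5), Z(3, 2)) + (-4*s + 3))*20 = ((-8 - 4*(-4)) + (-4*3/2 + 3))*20 = ((-8 + 16) + (-6 + 3))*20 = (8 - 3)*20 = 5*20 = 100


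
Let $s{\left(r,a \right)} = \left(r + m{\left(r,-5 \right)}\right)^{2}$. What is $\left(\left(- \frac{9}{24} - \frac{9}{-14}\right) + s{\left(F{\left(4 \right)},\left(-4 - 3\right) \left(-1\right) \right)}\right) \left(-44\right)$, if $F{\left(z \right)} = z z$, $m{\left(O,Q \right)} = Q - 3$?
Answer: $- \frac{39589}{14} \approx -2827.8$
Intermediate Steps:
$m{\left(O,Q \right)} = -3 + Q$ ($m{\left(O,Q \right)} = Q - 3 = -3 + Q$)
$F{\left(z \right)} = z^{2}$
$s{\left(r,a \right)} = \left(-8 + r\right)^{2}$ ($s{\left(r,a \right)} = \left(r - 8\right)^{2} = \left(-8 + r\right)^{2}$)
$\left(\left(- \frac{9}{24} - \frac{9}{-14}\right) + s{\left(F{\left(4 \right)},\left(-4 - 3\right) \left(-1\right) \right)}\right) \left(-44\right) = \left(\left(- \frac{9}{24} - \frac{9}{-14}\right) + \left(-8 + 4^{2}\right)^{2}\right) \left(-44\right) = \left(\left(\left(-9\right) \frac{1}{24} - - \frac{9}{14}\right) + \left(-8 + 16\right)^{2}\right) \left(-44\right) = \left(\left(- \frac{3}{8} + \frac{9}{14}\right) + 8^{2}\right) \left(-44\right) = \left(\frac{15}{56} + 64\right) \left(-44\right) = \frac{3599}{56} \left(-44\right) = - \frac{39589}{14}$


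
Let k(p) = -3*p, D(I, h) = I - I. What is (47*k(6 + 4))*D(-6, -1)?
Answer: 0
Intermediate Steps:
D(I, h) = 0
(47*k(6 + 4))*D(-6, -1) = (47*(-3*(6 + 4)))*0 = (47*(-3*10))*0 = (47*(-30))*0 = -1410*0 = 0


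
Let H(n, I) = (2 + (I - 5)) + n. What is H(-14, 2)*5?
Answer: -75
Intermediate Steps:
H(n, I) = -3 + I + n (H(n, I) = (2 + (-5 + I)) + n = (-3 + I) + n = -3 + I + n)
H(-14, 2)*5 = (-3 + 2 - 14)*5 = -15*5 = -75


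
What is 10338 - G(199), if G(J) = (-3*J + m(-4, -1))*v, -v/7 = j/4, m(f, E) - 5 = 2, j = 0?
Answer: 10338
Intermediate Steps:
m(f, E) = 7 (m(f, E) = 5 + 2 = 7)
v = 0 (v = -0/4 = -7*0 = 0)
G(J) = 0 (G(J) = (-3*J + 7)*0 = (7 - 3*J)*0 = 0)
10338 - G(199) = 10338 - 1*0 = 10338 + 0 = 10338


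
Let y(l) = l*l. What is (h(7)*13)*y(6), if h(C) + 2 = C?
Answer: 2340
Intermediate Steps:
h(C) = -2 + C
y(l) = l**2
(h(7)*13)*y(6) = ((-2 + 7)*13)*6**2 = (5*13)*36 = 65*36 = 2340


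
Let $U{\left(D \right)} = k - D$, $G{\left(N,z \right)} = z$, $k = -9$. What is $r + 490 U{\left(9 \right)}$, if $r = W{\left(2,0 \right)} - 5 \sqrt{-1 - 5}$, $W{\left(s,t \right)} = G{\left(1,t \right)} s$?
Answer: $-8820 - 5 i \sqrt{6} \approx -8820.0 - 12.247 i$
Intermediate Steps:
$W{\left(s,t \right)} = s t$ ($W{\left(s,t \right)} = t s = s t$)
$U{\left(D \right)} = -9 - D$
$r = - 5 i \sqrt{6}$ ($r = 2 \cdot 0 - 5 \sqrt{-1 - 5} = 0 - 5 \sqrt{-6} = 0 - 5 i \sqrt{6} = - 5 i \sqrt{6} \approx - 12.247 i$)
$r + 490 U{\left(9 \right)} = - 5 i \sqrt{6} + 490 \left(-9 - 9\right) = - 5 i \sqrt{6} + 490 \left(-18\right) = - 5 i \sqrt{6} - 8820 = -8820 - 5 i \sqrt{6}$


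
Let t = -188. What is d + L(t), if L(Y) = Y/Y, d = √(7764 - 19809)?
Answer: 1 + I*√12045 ≈ 1.0 + 109.75*I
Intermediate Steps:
d = I*√12045 (d = √(-12045) = I*√12045 ≈ 109.75*I)
L(Y) = 1
d + L(t) = I*√12045 + 1 = 1 + I*√12045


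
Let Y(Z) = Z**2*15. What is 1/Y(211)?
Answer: 1/667815 ≈ 1.4974e-6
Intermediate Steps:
Y(Z) = 15*Z**2
1/Y(211) = 1/(15*211**2) = 1/(15*44521) = 1/667815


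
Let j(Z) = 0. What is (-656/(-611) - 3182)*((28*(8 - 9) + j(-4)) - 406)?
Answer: 843498964/611 ≈ 1.3805e+6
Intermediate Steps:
(-656/(-611) - 3182)*((28*(8 - 9) + j(-4)) - 406) = (-656/(-611) - 3182)*((28*(8 - 9) + 0) - 406) = (-656*(-1/611) - 3182)*((28*(-1) + 0) - 406) = (656/611 - 3182)*((-28 + 0) - 406) = -1943546*(-28 - 406)/611 = -1943546/611*(-434) = 843498964/611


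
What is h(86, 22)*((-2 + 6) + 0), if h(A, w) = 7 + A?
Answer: 372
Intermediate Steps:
h(86, 22)*((-2 + 6) + 0) = (7 + 86)*((-2 + 6) + 0) = 93*(4 + 0) = 93*4 = 372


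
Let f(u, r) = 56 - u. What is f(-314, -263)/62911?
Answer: 370/62911 ≈ 0.0058813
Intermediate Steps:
f(-314, -263)/62911 = (56 - 1*(-314))/62911 = (56 + 314)*(1/62911) = 370*(1/62911) = 370/62911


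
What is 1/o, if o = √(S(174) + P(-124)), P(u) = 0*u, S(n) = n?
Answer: √174/174 ≈ 0.075810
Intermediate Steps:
P(u) = 0
o = √174 (o = √(174 + 0) = √174 ≈ 13.191)
1/o = 1/(√174) = √174/174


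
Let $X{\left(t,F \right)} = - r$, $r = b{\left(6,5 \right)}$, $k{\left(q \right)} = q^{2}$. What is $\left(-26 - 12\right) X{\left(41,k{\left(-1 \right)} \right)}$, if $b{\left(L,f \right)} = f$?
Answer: $190$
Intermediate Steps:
$r = 5$
$X{\left(t,F \right)} = -5$ ($X{\left(t,F \right)} = \left(-1\right) 5 = -5$)
$\left(-26 - 12\right) X{\left(41,k{\left(-1 \right)} \right)} = \left(-26 - 12\right) \left(-5\right) = \left(-38\right) \left(-5\right) = 190$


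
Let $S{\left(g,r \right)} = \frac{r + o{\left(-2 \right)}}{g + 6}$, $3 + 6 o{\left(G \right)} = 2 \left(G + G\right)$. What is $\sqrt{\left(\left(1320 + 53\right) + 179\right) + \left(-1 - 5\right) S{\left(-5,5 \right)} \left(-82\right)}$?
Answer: $\sqrt{3110} \approx 55.767$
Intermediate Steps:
$o{\left(G \right)} = - \frac{1}{2} + \frac{2 G}{3}$ ($o{\left(G \right)} = - \frac{1}{2} + \frac{2 \left(G + G\right)}{6} = - \frac{1}{2} + \frac{2 \cdot 2 G}{6} = - \frac{1}{2} + \frac{4 G}{6} = - \frac{1}{2} + \frac{2 G}{3}$)
$S{\left(g,r \right)} = \frac{- \frac{11}{6} + r}{6 + g}$ ($S{\left(g,r \right)} = \frac{r + \left(- \frac{1}{2} + \frac{2}{3} \left(-2\right)\right)}{g + 6} = \frac{r - \frac{11}{6}}{6 + g} = \frac{- \frac{11}{6} + r}{6 + g}$)
$\sqrt{\left(\left(1320 + 53\right) + 179\right) + \left(-1 - 5\right) S{\left(-5,5 \right)} \left(-82\right)} = \sqrt{\left(\left(1320 + 53\right) + 179\right) + \left(-1 - 5\right) \frac{- \frac{11}{6} + 5}{6 - 5} \left(-82\right)} = \sqrt{\left(1373 + 179\right) + - 6 \cdot 1^{-1} \cdot \frac{19}{6} \left(-82\right)} = \sqrt{1552 + - 6 \cdot 1 \cdot \frac{19}{6} \left(-82\right)} = \sqrt{1552 + \left(-6\right) \frac{19}{6} \left(-82\right)} = \sqrt{1552 - -1558} = \sqrt{1552 + 1558} = \sqrt{3110}$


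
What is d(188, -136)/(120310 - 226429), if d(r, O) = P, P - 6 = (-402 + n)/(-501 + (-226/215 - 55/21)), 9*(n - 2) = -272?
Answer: -23420954/362701901601 ≈ -6.4574e-5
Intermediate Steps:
n = -254/9 (n = 2 + (⅑)*(-272) = 2 - 272/9 = -254/9 ≈ -28.222)
P = 23420954/3417879 (P = 6 + (-402 - 254/9)/(-501 + (-226/215 - 55/21)) = 6 - 3872/(9*(-501 + (-226*1/215 - 55*1/21))) = 6 - 3872/(9*(-501 + (-226/215 - 55/21))) = 6 - 3872/(9*(-501 - 16571/4515)) = 6 - 3872/(9*(-2278586/4515)) = 6 - 3872/9*(-4515/2278586) = 6 + 2913680/3417879 = 23420954/3417879 ≈ 6.8525)
d(r, O) = 23420954/3417879
d(188, -136)/(120310 - 226429) = 23420954/(3417879*(120310 - 226429)) = (23420954/3417879)/(-106119) = (23420954/3417879)*(-1/106119) = -23420954/362701901601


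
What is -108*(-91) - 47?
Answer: 9781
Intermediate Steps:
-108*(-91) - 47 = 9828 - 47 = 9781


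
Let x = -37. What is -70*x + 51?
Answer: 2641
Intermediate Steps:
-70*x + 51 = -70*(-37) + 51 = 2590 + 51 = 2641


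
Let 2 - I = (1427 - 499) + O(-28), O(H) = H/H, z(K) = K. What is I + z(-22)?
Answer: -949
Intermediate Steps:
O(H) = 1
I = -927 (I = 2 - ((1427 - 499) + 1) = 2 - (928 + 1) = 2 - 1*929 = 2 - 929 = -927)
I + z(-22) = -927 - 22 = -949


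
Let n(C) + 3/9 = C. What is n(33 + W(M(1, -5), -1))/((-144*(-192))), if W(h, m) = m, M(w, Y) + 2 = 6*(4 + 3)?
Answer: 95/82944 ≈ 0.0011454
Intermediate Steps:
M(w, Y) = 40 (M(w, Y) = -2 + 6*(4 + 3) = -2 + 6*7 = -2 + 42 = 40)
n(C) = -1/3 + C
n(33 + W(M(1, -5), -1))/((-144*(-192))) = (-1/3 + (33 - 1))/((-144*(-192))) = (-1/3 + 32)/27648 = (95/3)*(1/27648) = 95/82944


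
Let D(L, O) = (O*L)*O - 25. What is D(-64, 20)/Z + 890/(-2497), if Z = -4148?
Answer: 60293905/10357556 ≈ 5.8213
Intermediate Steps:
D(L, O) = -25 + L*O² (D(L, O) = (L*O)*O - 25 = L*O² - 25 = -25 + L*O²)
D(-64, 20)/Z + 890/(-2497) = (-25 - 64*20²)/(-4148) + 890/(-2497) = (-25 - 64*400)*(-1/4148) + 890*(-1/2497) = (-25 - 25600)*(-1/4148) - 890/2497 = -25625*(-1/4148) - 890/2497 = 25625/4148 - 890/2497 = 60293905/10357556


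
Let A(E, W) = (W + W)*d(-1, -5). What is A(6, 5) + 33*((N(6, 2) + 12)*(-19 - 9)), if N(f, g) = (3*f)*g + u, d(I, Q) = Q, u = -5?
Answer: -39782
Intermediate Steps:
A(E, W) = -10*W (A(E, W) = (W + W)*(-5) = (2*W)*(-5) = -10*W)
N(f, g) = -5 + 3*f*g (N(f, g) = (3*f)*g - 5 = 3*f*g - 5 = -5 + 3*f*g)
A(6, 5) + 33*((N(6, 2) + 12)*(-19 - 9)) = -10*5 + 33*(((-5 + 3*6*2) + 12)*(-19 - 9)) = -50 + 33*(((-5 + 36) + 12)*(-28)) = -50 + 33*((31 + 12)*(-28)) = -50 + 33*(43*(-28)) = -50 + 33*(-1204) = -50 - 39732 = -39782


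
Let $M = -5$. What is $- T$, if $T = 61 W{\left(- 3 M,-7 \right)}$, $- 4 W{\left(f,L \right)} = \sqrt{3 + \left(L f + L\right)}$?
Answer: $\frac{61 i \sqrt{109}}{4} \approx 159.21 i$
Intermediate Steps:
$W{\left(f,L \right)} = - \frac{\sqrt{3 + L + L f}}{4}$ ($W{\left(f,L \right)} = - \frac{\sqrt{3 + \left(L f + L\right)}}{4} = - \frac{\sqrt{3 + \left(L + L f\right)}}{4} = - \frac{\sqrt{3 + L + L f}}{4}$)
$T = - \frac{61 i \sqrt{109}}{4}$ ($T = 61 \left(- \frac{\sqrt{3 - 7 - 7 \left(\left(-3\right) \left(-5\right)\right)}}{4}\right) = 61 \left(- \frac{\sqrt{3 - 7 - 105}}{4}\right) = 61 \left(- \frac{\sqrt{-109}}{4}\right) = 61 \left(- \frac{i \sqrt{109}}{4}\right) = - \frac{61 i \sqrt{109}}{4} \approx - 159.21 i$)
$- T = - \frac{\left(-61\right) i \sqrt{109}}{4} = \frac{61 i \sqrt{109}}{4}$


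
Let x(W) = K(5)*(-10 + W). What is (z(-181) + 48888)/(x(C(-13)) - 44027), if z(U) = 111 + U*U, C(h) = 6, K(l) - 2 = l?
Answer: -16352/8811 ≈ -1.8559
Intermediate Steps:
K(l) = 2 + l
z(U) = 111 + U**2
x(W) = -70 + 7*W (x(W) = (2 + 5)*(-10 + W) = 7*(-10 + W) = -70 + 7*W)
(z(-181) + 48888)/(x(C(-13)) - 44027) = ((111 + (-181)**2) + 48888)/((-70 + 7*6) - 44027) = ((111 + 32761) + 48888)/((-70 + 42) - 44027) = (32872 + 48888)/(-28 - 44027) = 81760/(-44055) = 81760*(-1/44055) = -16352/8811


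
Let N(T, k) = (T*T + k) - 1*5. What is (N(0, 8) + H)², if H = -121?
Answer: 13924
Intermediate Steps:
N(T, k) = -5 + k + T² (N(T, k) = (T² + k) - 5 = (k + T²) - 5 = -5 + k + T²)
(N(0, 8) + H)² = ((-5 + 8 + 0²) - 121)² = ((-5 + 8 + 0) - 121)² = (3 - 121)² = (-118)² = 13924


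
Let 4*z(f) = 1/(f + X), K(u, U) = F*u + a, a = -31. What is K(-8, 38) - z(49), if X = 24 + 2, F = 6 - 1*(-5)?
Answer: -35701/300 ≈ -119.00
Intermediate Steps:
F = 11 (F = 6 + 5 = 11)
X = 26
K(u, U) = -31 + 11*u (K(u, U) = 11*u - 31 = -31 + 11*u)
z(f) = 1/(4*(26 + f)) (z(f) = 1/(4*(f + 26)) = 1/(4*(26 + f)))
K(-8, 38) - z(49) = (-31 + 11*(-8)) - 1/(4*(26 + 49)) = (-31 - 88) - 1/(4*75) = -119 - 1/(4*75) = -119 - 1*1/300 = -119 - 1/300 = -35701/300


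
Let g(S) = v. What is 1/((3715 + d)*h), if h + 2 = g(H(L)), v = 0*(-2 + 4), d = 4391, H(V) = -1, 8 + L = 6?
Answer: -1/16212 ≈ -6.1683e-5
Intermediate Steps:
L = -2 (L = -8 + 6 = -2)
v = 0 (v = 0*2 = 0)
g(S) = 0
h = -2 (h = -2 + 0 = -2)
1/((3715 + d)*h) = 1/((3715 + 4391)*(-2)) = -1/2/8106 = (1/8106)*(-1/2) = -1/16212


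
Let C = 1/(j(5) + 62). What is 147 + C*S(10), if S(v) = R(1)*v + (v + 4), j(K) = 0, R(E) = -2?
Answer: 4554/31 ≈ 146.90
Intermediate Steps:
C = 1/62 (C = 1/(0 + 62) = 1/62 ≈ 0.016129)
S(v) = 4 - v (S(v) = -2*v + (v + 4) = -2*v + (4 + v) = 4 - v)
147 + C*S(10) = 147 + (4 - 1*10)/62 = 147 + (4 - 10)/62 = 147 + (1/62)*(-6) = 147 - 3/31 = 4554/31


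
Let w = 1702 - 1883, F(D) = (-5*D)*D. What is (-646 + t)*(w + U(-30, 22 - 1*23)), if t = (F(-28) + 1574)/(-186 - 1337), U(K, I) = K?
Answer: 207099032/1523 ≈ 1.3598e+5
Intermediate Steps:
F(D) = -5*D**2
w = -181
t = 2346/1523 (t = (-5*(-28)**2 + 1574)/(-186 - 1337) = (-5*784 + 1574)/(-1523) = (-3920 + 1574)*(-1/1523) = -2346*(-1/1523) = 2346/1523 ≈ 1.5404)
(-646 + t)*(w + U(-30, 22 - 1*23)) = (-646 + 2346/1523)*(-181 - 30) = -981512/1523*(-211) = 207099032/1523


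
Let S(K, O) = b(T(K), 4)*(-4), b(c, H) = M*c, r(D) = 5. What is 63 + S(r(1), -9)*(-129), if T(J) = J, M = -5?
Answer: -12837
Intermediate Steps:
b(c, H) = -5*c
S(K, O) = 20*K (S(K, O) = -5*K*(-4) = 20*K)
63 + S(r(1), -9)*(-129) = 63 + (20*5)*(-129) = 63 + 100*(-129) = 63 - 12900 = -12837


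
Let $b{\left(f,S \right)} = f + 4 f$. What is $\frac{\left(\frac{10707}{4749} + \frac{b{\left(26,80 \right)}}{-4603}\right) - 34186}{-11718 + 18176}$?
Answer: $- \frac{249081741797}{47056533442} \approx -5.2932$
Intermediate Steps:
$b{\left(f,S \right)} = 5 f$
$\frac{\left(\frac{10707}{4749} + \frac{b{\left(26,80 \right)}}{-4603}\right) - 34186}{-11718 + 18176} = \frac{\left(\frac{10707}{4749} + \frac{5 \cdot 26}{-4603}\right) - 34186}{-11718 + 18176} = \frac{\left(10707 \cdot \frac{1}{4749} + 130 \left(- \frac{1}{4603}\right)\right) - 34186}{6458} = \left(\left(\frac{3569}{1583} - \frac{130}{4603}\right) - 34186\right) \frac{1}{6458} = \left(\frac{16222317}{7286549} - 34186\right) \frac{1}{6458} = \left(- \frac{249081741797}{7286549}\right) \frac{1}{6458} = - \frac{249081741797}{47056533442}$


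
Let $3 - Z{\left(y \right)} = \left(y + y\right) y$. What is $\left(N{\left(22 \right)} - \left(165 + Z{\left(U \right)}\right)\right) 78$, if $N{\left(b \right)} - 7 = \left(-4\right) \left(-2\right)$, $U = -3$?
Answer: $-10530$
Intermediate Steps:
$Z{\left(y \right)} = 3 - 2 y^{2}$ ($Z{\left(y \right)} = 3 - \left(y + y\right) y = 3 - 2 y y = 3 - 2 y^{2}$)
$N{\left(b \right)} = 15$ ($N{\left(b \right)} = 7 - -8 = 7 + 8 = 15$)
$\left(N{\left(22 \right)} - \left(165 + Z{\left(U \right)}\right)\right) 78 = \left(15 - \left(168 - 18\right)\right) 78 = \left(15 - 150\right) 78 = \left(-135\right) 78 = -10530$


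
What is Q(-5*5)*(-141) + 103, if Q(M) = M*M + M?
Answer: -84497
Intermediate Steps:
Q(M) = M + M² (Q(M) = M² + M = M + M²)
Q(-5*5)*(-141) + 103 = ((-5*5)*(1 - 5*5))*(-141) + 103 = -25*(1 - 25)*(-141) + 103 = -25*(-24)*(-141) + 103 = 600*(-141) + 103 = -84600 + 103 = -84497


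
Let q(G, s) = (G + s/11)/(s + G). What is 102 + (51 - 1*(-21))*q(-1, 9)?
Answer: 1104/11 ≈ 100.36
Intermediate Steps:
q(G, s) = (G + s/11)/(G + s) (q(G, s) = (G + s*(1/11))/(G + s) = (G + s/11)/(G + s))
102 + (51 - 1*(-21))*q(-1, 9) = 102 + (51 - 1*(-21))*((-1 + (1/11)*9)/(-1 + 9)) = 102 + (51 + 21)*((-1 + 9/11)/8) = 102 + 72*((⅛)*(-2/11)) = 102 + 72*(-1/44) = 102 - 18/11 = 1104/11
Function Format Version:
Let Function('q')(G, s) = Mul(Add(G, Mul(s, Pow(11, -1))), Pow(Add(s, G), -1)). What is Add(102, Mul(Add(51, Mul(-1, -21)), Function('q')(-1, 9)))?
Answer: Rational(1104, 11) ≈ 100.36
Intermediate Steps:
Function('q')(G, s) = Mul(Pow(Add(G, s), -1), Add(G, Mul(Rational(1, 11), s))) (Function('q')(G, s) = Mul(Add(G, Mul(s, Rational(1, 11))), Pow(Add(G, s), -1)) = Mul(Add(G, Mul(Rational(1, 11), s)), Pow(Add(G, s), -1)) = Mul(Pow(Add(G, s), -1), Add(G, Mul(Rational(1, 11), s))))
Add(102, Mul(Add(51, Mul(-1, -21)), Function('q')(-1, 9))) = Add(102, Mul(Add(51, Mul(-1, -21)), Mul(Pow(Add(-1, 9), -1), Add(-1, Mul(Rational(1, 11), 9))))) = Add(102, Mul(Add(51, 21), Mul(Pow(8, -1), Add(-1, Rational(9, 11))))) = Add(102, Mul(72, Mul(Rational(1, 8), Rational(-2, 11)))) = Add(102, Mul(72, Rational(-1, 44))) = Add(102, Rational(-18, 11)) = Rational(1104, 11)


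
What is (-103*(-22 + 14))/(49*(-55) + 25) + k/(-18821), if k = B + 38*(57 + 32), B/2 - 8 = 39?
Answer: -1126792/2284185 ≈ -0.49330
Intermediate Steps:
B = 94 (B = 16 + 2*39 = 16 + 78 = 94)
k = 3476 (k = 94 + 38*(57 + 32) = 94 + 38*89 = 94 + 3382 = 3476)
(-103*(-22 + 14))/(49*(-55) + 25) + k/(-18821) = (-103*(-22 + 14))/(49*(-55) + 25) + 3476/(-18821) = (-103*(-8))/(-2695 + 25) + 3476*(-1/18821) = 824/(-2670) - 316/1711 = 824*(-1/2670) - 316/1711 = -412/1335 - 316/1711 = -1126792/2284185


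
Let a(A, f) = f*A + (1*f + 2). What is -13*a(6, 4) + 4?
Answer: -386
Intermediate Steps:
a(A, f) = 2 + f + A*f (a(A, f) = A*f + (f + 2) = A*f + (2 + f) = 2 + f + A*f)
-13*a(6, 4) + 4 = -13*(2 + 4 + 6*4) + 4 = -13*(2 + 4 + 24) + 4 = -13*30 + 4 = -390 + 4 = -386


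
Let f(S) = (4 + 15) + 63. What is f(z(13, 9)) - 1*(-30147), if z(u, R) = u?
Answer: 30229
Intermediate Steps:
f(S) = 82 (f(S) = 19 + 63 = 82)
f(z(13, 9)) - 1*(-30147) = 82 - 1*(-30147) = 82 + 30147 = 30229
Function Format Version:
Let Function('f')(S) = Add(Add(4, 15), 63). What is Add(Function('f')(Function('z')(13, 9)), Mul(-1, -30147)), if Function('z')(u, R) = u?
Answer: 30229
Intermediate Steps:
Function('f')(S) = 82 (Function('f')(S) = Add(19, 63) = 82)
Add(Function('f')(Function('z')(13, 9)), Mul(-1, -30147)) = Add(82, Mul(-1, -30147)) = Add(82, 30147) = 30229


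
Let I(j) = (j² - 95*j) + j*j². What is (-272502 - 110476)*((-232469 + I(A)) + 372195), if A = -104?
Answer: 369360068276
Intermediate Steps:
I(j) = j² + j³ - 95*j (I(j) = (j² - 95*j) + j³ = j² + j³ - 95*j)
(-272502 - 110476)*((-232469 + I(A)) + 372195) = (-272502 - 110476)*((-232469 - 104*(-95 - 104 + (-104)²)) + 372195) = -382978*((-232469 - 104*(-95 - 104 + 10816)) + 372195) = -382978*((-232469 - 104*10617) + 372195) = -382978*((-232469 - 1104168) + 372195) = -382978*(-1336637 + 372195) = -382978*(-964442) = 369360068276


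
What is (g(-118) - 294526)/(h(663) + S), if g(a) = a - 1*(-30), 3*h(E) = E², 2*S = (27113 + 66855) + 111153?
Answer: -589228/498167 ≈ -1.1828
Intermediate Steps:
S = 205121/2 (S = ((27113 + 66855) + 111153)/2 = (93968 + 111153)/2 = (½)*205121 = 205121/2 ≈ 1.0256e+5)
h(E) = E²/3
g(a) = 30 + a (g(a) = a + 30 = 30 + a)
(g(-118) - 294526)/(h(663) + S) = ((30 - 118) - 294526)/((⅓)*663² + 205121/2) = (-88 - 294526)/((⅓)*439569 + 205121/2) = -294614/(146523 + 205121/2) = -294614/498167/2 = -294614*2/498167 = -589228/498167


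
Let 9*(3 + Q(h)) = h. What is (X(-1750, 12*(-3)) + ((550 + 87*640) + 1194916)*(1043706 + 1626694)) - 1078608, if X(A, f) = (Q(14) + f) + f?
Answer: 30069532797467/9 ≈ 3.3411e+12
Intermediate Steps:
Q(h) = -3 + h/9
X(A, f) = -13/9 + 2*f (X(A, f) = ((-3 + (⅑)*14) + f) + f = ((-3 + 14/9) + f) + f = (-13/9 + f) + f = -13/9 + 2*f)
(X(-1750, 12*(-3)) + ((550 + 87*640) + 1194916)*(1043706 + 1626694)) - 1078608 = ((-13/9 + 2*(12*(-3))) + ((550 + 87*640) + 1194916)*(1043706 + 1626694)) - 1078608 = ((-13/9 + 2*(-36)) + ((550 + 55680) + 1194916)*2670400) - 1078608 = ((-13/9 - 72) + (56230 + 1194916)*2670400) - 1078608 = (-661/9 + 1251146*2670400) - 1078608 = (-661/9 + 3341060278400) - 1078608 = 30069542504939/9 - 1078608 = 30069532797467/9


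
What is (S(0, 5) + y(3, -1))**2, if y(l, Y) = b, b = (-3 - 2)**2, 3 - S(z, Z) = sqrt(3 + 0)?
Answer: (28 - sqrt(3))**2 ≈ 690.00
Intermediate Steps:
S(z, Z) = 3 - sqrt(3) (S(z, Z) = 3 - sqrt(3 + 0) = 3 - sqrt(3))
b = 25 (b = (-5)**2 = 25)
y(l, Y) = 25
(S(0, 5) + y(3, -1))**2 = ((3 - sqrt(3)) + 25)**2 = (28 - sqrt(3))**2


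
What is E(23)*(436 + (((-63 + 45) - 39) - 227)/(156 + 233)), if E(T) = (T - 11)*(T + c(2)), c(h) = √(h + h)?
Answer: 50796000/389 ≈ 1.3058e+5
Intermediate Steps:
c(h) = √2*√h (c(h) = √(2*h) = √2*√h)
E(T) = (-11 + T)*(2 + T) (E(T) = (T - 11)*(T + √2*√2) = (-11 + T)*(T + 2) = (-11 + T)*(2 + T))
E(23)*(436 + (((-63 + 45) - 39) - 227)/(156 + 233)) = (-22 + 23² - 9*23)*(436 + (((-63 + 45) - 39) - 227)/(156 + 233)) = (-22 + 529 - 207)*(436 + ((-18 - 39) - 227)/389) = 300*(436 + (-57 - 227)*(1/389)) = 300*(436 - 284*1/389) = 300*(436 - 284/389) = 300*(169320/389) = 50796000/389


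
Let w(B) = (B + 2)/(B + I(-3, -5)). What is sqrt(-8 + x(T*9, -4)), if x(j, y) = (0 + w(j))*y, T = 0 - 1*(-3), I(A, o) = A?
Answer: I*sqrt(462)/6 ≈ 3.5824*I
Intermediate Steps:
T = 3 (T = 0 + 3 = 3)
w(B) = (2 + B)/(-3 + B) (w(B) = (B + 2)/(B - 3) = (2 + B)/(-3 + B))
x(j, y) = y*(2 + j)/(-3 + j) (x(j, y) = (0 + (2 + j)/(-3 + j))*y = ((2 + j)/(-3 + j))*y = y*(2 + j)/(-3 + j))
sqrt(-8 + x(T*9, -4)) = sqrt(-8 - 4*(2 + 3*9)/(-3 + 3*9)) = sqrt(-8 - 4*(2 + 27)/(-3 + 27)) = sqrt(-8 - 4*29/24) = sqrt(-8 - 4*1/24*29) = sqrt(-8 - 29/6) = sqrt(-77/6) = I*sqrt(462)/6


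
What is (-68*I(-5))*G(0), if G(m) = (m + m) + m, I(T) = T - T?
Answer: 0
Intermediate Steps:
I(T) = 0
G(m) = 3*m (G(m) = 2*m + m = 3*m)
(-68*I(-5))*G(0) = (-68*0)*(3*0) = 0*0 = 0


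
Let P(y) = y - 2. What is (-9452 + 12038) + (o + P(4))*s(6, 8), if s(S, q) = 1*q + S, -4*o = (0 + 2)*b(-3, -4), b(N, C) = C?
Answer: 2642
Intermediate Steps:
P(y) = -2 + y
o = 2 (o = -(0 + 2)*(-4)/4 = -(-4)/2 = -¼*(-8) = 2)
s(S, q) = S + q (s(S, q) = q + S = S + q)
(-9452 + 12038) + (o + P(4))*s(6, 8) = (-9452 + 12038) + (2 + (-2 + 4))*(6 + 8) = 2586 + (2 + 2)*14 = 2586 + 4*14 = 2586 + 56 = 2642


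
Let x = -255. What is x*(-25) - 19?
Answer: 6356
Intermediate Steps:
x*(-25) - 19 = -255*(-25) - 19 = 6375 - 19 = 6356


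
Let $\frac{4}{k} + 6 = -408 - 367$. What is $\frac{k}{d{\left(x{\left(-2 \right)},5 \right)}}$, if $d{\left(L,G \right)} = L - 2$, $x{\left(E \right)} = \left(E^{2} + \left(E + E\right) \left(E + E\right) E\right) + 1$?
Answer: $\frac{4}{22649} \approx 0.00017661$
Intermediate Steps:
$x{\left(E \right)} = 1 + E^{2} + 4 E^{3}$ ($x{\left(E \right)} = \left(E^{2} + 2 E 2 E E\right) + 1 = \left(E^{2} + 4 E^{2} E\right) + 1 = \left(E^{2} + 4 E^{3}\right) + 1 = 1 + E^{2} + 4 E^{3}$)
$d{\left(L,G \right)} = -2 + L$
$k = - \frac{4}{781}$ ($k = \frac{4}{-6 - 775} = \frac{4}{-781} = 4 \left(- \frac{1}{781}\right) = - \frac{4}{781} \approx -0.0051216$)
$\frac{k}{d{\left(x{\left(-2 \right)},5 \right)}} = - \frac{4}{781 \left(-2 + \left(1 + \left(-2\right)^{2} + 4 \left(-2\right)^{3}\right)\right)} = - \frac{4}{781 \left(-2 + \left(1 + 4 + 4 \left(-8\right)\right)\right)} = - \frac{4}{781 \left(-2 + \left(1 + 4 - 32\right)\right)} = - \frac{4}{781 \left(-2 - 27\right)} = - \frac{4}{781 \left(-29\right)} = \left(- \frac{4}{781}\right) \left(- \frac{1}{29}\right) = \frac{4}{22649}$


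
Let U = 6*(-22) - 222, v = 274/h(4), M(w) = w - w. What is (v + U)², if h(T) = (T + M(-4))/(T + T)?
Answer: 37636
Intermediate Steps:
M(w) = 0
h(T) = ½ (h(T) = (T + 0)/(T + T) = T/((2*T)) = T*(1/(2*T)) = ½)
v = 548 (v = 274/(½) = 274*2 = 548)
U = -354 (U = -132 - 222 = -354)
(v + U)² = (548 - 354)² = 194² = 37636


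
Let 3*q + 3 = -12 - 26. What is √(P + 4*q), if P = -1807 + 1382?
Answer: I*√4317/3 ≈ 21.901*I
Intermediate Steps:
q = -41/3 (q = -1 + (-12 - 26)/3 = -1 + (⅓)*(-38) = -1 - 38/3 = -41/3 ≈ -13.667)
P = -425
√(P + 4*q) = √(-425 + 4*(-41/3)) = √(-425 - 164/3) = √(-1439/3) = I*√4317/3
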